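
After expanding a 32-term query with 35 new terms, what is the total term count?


Original terms: 32
Expansion terms: 35
Total = 32 + 35 = 67

67


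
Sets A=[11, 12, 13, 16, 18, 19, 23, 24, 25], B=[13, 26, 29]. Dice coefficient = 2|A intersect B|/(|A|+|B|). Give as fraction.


A intersect B = [13]
|A intersect B| = 1
|A| = 9, |B| = 3
Dice = 2*1 / (9+3)
= 2 / 12 = 1/6

1/6


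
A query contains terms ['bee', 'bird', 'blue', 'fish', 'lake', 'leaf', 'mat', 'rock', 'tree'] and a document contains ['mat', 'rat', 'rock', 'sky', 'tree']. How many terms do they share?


Query terms: ['bee', 'bird', 'blue', 'fish', 'lake', 'leaf', 'mat', 'rock', 'tree']
Document terms: ['mat', 'rat', 'rock', 'sky', 'tree']
Common terms: ['mat', 'rock', 'tree']
Overlap count = 3

3


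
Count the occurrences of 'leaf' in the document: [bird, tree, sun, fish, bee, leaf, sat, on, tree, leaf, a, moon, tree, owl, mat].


Document has 15 words
Scanning for 'leaf':
Found at positions: [5, 9]
Count = 2

2


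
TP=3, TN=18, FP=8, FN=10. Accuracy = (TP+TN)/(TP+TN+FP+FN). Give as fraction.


Accuracy = (TP + TN) / (TP + TN + FP + FN)
TP + TN = 3 + 18 = 21
Total = 3 + 18 + 8 + 10 = 39
Accuracy = 21 / 39 = 7/13

7/13


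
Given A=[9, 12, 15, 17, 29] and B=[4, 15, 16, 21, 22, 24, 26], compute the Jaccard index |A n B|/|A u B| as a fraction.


A intersect B = [15]
|A intersect B| = 1
A union B = [4, 9, 12, 15, 16, 17, 21, 22, 24, 26, 29]
|A union B| = 11
Jaccard = 1/11 = 1/11

1/11


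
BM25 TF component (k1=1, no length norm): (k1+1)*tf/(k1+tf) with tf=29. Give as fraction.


BM25 TF component = (k1+1)*tf / (k1+tf)
k1 = 1, tf = 29
Numerator = (1+1)*29 = 58
Denominator = 1 + 29 = 30
= 58/30 = 29/15

29/15


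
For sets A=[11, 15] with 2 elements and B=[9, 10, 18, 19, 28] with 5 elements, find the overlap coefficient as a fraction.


A intersect B = []
|A intersect B| = 0
min(|A|, |B|) = min(2, 5) = 2
Overlap = 0 / 2 = 0

0


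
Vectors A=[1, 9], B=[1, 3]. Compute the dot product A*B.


Dot product = sum of element-wise products
A[0]*B[0] = 1*1 = 1
A[1]*B[1] = 9*3 = 27
Sum = 1 + 27 = 28

28


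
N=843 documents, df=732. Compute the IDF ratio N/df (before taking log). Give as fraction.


IDF ratio = N / df
= 843 / 732
= 281/244

281/244


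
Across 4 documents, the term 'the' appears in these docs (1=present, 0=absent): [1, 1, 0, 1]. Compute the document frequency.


Checking each document for 'the':
Doc 1: present
Doc 2: present
Doc 3: absent
Doc 4: present
df = sum of presences = 1 + 1 + 0 + 1 = 3

3


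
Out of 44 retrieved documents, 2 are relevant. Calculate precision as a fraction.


Precision = relevant_retrieved / total_retrieved
= 2 / 44
= 2 / (2 + 42)
= 1/22

1/22


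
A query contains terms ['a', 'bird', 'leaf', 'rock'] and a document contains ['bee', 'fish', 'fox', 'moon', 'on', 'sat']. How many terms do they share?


Query terms: ['a', 'bird', 'leaf', 'rock']
Document terms: ['bee', 'fish', 'fox', 'moon', 'on', 'sat']
Common terms: []
Overlap count = 0

0


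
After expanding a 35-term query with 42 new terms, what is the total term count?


Original terms: 35
Expansion terms: 42
Total = 35 + 42 = 77

77


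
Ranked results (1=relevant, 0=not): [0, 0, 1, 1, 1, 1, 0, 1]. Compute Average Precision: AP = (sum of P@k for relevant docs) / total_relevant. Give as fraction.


Computing P@k for each relevant position:
Position 1: not relevant
Position 2: not relevant
Position 3: relevant, P@3 = 1/3 = 1/3
Position 4: relevant, P@4 = 2/4 = 1/2
Position 5: relevant, P@5 = 3/5 = 3/5
Position 6: relevant, P@6 = 4/6 = 2/3
Position 7: not relevant
Position 8: relevant, P@8 = 5/8 = 5/8
Sum of P@k = 1/3 + 1/2 + 3/5 + 2/3 + 5/8 = 109/40
AP = 109/40 / 5 = 109/200

109/200


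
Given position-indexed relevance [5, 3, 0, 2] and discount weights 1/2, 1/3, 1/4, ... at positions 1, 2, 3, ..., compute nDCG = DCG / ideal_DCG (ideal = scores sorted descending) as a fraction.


Position discount weights w_i = 1/(i+1) for i=1..4:
Weights = [1/2, 1/3, 1/4, 1/5]
Actual relevance: [5, 3, 0, 2]
DCG = 5/2 + 3/3 + 0/4 + 2/5 = 39/10
Ideal relevance (sorted desc): [5, 3, 2, 0]
Ideal DCG = 5/2 + 3/3 + 2/4 + 0/5 = 4
nDCG = DCG / ideal_DCG = 39/10 / 4 = 39/40

39/40


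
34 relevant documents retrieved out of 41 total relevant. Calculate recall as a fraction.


Recall = retrieved_relevant / total_relevant
= 34 / 41
= 34 / (34 + 7)
= 34/41

34/41


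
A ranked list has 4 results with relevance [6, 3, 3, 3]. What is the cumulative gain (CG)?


Cumulative Gain = sum of relevance scores
Position 1: rel=6, running sum=6
Position 2: rel=3, running sum=9
Position 3: rel=3, running sum=12
Position 4: rel=3, running sum=15
CG = 15

15


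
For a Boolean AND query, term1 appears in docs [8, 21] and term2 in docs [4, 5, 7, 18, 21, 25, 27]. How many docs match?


Boolean AND: find intersection of posting lists
term1 docs: [8, 21]
term2 docs: [4, 5, 7, 18, 21, 25, 27]
Intersection: [21]
|intersection| = 1

1


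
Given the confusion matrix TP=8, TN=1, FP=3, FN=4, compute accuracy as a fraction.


Accuracy = (TP + TN) / (TP + TN + FP + FN)
TP + TN = 8 + 1 = 9
Total = 8 + 1 + 3 + 4 = 16
Accuracy = 9 / 16 = 9/16

9/16


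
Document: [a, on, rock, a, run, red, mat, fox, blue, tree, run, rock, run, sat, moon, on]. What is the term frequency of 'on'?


Document has 16 words
Scanning for 'on':
Found at positions: [1, 15]
Count = 2

2


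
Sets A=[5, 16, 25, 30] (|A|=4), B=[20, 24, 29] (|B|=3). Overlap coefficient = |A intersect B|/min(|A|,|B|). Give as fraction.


A intersect B = []
|A intersect B| = 0
min(|A|, |B|) = min(4, 3) = 3
Overlap = 0 / 3 = 0

0


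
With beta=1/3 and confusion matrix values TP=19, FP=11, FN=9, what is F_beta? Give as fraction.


P = TP/(TP+FP) = 19/30 = 19/30
R = TP/(TP+FN) = 19/28 = 19/28
beta^2 = 1/3^2 = 1/9
(1 + beta^2) = 10/9
Numerator = (1+beta^2)*P*R = 361/756
Denominator = beta^2*P + R = 19/270 + 19/28 = 2831/3780
F_beta = 95/149

95/149


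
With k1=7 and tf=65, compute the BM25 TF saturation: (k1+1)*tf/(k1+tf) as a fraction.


BM25 TF component = (k1+1)*tf / (k1+tf)
k1 = 7, tf = 65
Numerator = (7+1)*65 = 520
Denominator = 7 + 65 = 72
= 520/72 = 65/9

65/9


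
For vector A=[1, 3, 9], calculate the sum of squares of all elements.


|A|^2 = sum of squared components
A[0]^2 = 1^2 = 1
A[1]^2 = 3^2 = 9
A[2]^2 = 9^2 = 81
Sum = 1 + 9 + 81 = 91

91


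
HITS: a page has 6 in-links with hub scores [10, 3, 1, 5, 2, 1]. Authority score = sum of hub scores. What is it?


Authority = sum of hub scores of in-linkers
In-link 1: hub score = 10
In-link 2: hub score = 3
In-link 3: hub score = 1
In-link 4: hub score = 5
In-link 5: hub score = 2
In-link 6: hub score = 1
Authority = 10 + 3 + 1 + 5 + 2 + 1 = 22

22


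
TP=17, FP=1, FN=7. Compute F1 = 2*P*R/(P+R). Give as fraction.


F1 = 2 * P * R / (P + R)
P = TP/(TP+FP) = 17/18 = 17/18
R = TP/(TP+FN) = 17/24 = 17/24
2 * P * R = 2 * 17/18 * 17/24 = 289/216
P + R = 17/18 + 17/24 = 119/72
F1 = 289/216 / 119/72 = 17/21

17/21


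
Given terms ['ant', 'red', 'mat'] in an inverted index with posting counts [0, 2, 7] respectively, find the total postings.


Summing posting list sizes:
'ant': 0 postings
'red': 2 postings
'mat': 7 postings
Total = 0 + 2 + 7 = 9

9


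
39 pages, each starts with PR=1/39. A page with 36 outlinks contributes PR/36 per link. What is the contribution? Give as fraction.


Initial PR = 1/39 = 1/39
Outlinks = 36
Contribution per link = PR / outlinks
= 1/39 / 36
= 1/1404

1/1404


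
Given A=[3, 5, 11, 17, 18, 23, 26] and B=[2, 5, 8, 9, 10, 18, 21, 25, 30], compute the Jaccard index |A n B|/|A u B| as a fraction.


A intersect B = [5, 18]
|A intersect B| = 2
A union B = [2, 3, 5, 8, 9, 10, 11, 17, 18, 21, 23, 25, 26, 30]
|A union B| = 14
Jaccard = 2/14 = 1/7

1/7


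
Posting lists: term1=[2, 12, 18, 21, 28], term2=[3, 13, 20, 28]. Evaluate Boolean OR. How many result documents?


Boolean OR: find union of posting lists
term1 docs: [2, 12, 18, 21, 28]
term2 docs: [3, 13, 20, 28]
Union: [2, 3, 12, 13, 18, 20, 21, 28]
|union| = 8

8


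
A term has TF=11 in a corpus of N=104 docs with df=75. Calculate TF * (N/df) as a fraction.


TF * (N/df)
= 11 * (104/75)
= 11 * 104/75
= 1144/75

1144/75


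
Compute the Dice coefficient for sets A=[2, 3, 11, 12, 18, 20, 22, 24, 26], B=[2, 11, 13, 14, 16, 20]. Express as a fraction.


A intersect B = [2, 11, 20]
|A intersect B| = 3
|A| = 9, |B| = 6
Dice = 2*3 / (9+6)
= 6 / 15 = 2/5

2/5


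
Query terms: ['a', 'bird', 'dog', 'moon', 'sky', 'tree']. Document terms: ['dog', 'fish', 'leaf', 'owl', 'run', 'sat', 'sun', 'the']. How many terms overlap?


Query terms: ['a', 'bird', 'dog', 'moon', 'sky', 'tree']
Document terms: ['dog', 'fish', 'leaf', 'owl', 'run', 'sat', 'sun', 'the']
Common terms: ['dog']
Overlap count = 1

1


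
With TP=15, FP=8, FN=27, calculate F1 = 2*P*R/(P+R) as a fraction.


F1 = 2 * P * R / (P + R)
P = TP/(TP+FP) = 15/23 = 15/23
R = TP/(TP+FN) = 15/42 = 5/14
2 * P * R = 2 * 15/23 * 5/14 = 75/161
P + R = 15/23 + 5/14 = 325/322
F1 = 75/161 / 325/322 = 6/13

6/13


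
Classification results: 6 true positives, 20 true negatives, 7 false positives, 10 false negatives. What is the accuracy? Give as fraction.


Accuracy = (TP + TN) / (TP + TN + FP + FN)
TP + TN = 6 + 20 = 26
Total = 6 + 20 + 7 + 10 = 43
Accuracy = 26 / 43 = 26/43

26/43


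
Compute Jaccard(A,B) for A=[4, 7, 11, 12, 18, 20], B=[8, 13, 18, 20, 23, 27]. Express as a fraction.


A intersect B = [18, 20]
|A intersect B| = 2
A union B = [4, 7, 8, 11, 12, 13, 18, 20, 23, 27]
|A union B| = 10
Jaccard = 2/10 = 1/5

1/5


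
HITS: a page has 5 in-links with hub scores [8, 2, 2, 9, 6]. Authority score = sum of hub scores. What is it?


Authority = sum of hub scores of in-linkers
In-link 1: hub score = 8
In-link 2: hub score = 2
In-link 3: hub score = 2
In-link 4: hub score = 9
In-link 5: hub score = 6
Authority = 8 + 2 + 2 + 9 + 6 = 27

27


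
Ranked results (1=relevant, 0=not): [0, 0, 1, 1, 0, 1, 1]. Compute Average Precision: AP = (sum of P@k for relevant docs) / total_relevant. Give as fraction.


Computing P@k for each relevant position:
Position 1: not relevant
Position 2: not relevant
Position 3: relevant, P@3 = 1/3 = 1/3
Position 4: relevant, P@4 = 2/4 = 1/2
Position 5: not relevant
Position 6: relevant, P@6 = 3/6 = 1/2
Position 7: relevant, P@7 = 4/7 = 4/7
Sum of P@k = 1/3 + 1/2 + 1/2 + 4/7 = 40/21
AP = 40/21 / 4 = 10/21

10/21


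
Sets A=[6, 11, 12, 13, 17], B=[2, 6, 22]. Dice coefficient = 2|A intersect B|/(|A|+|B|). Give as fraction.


A intersect B = [6]
|A intersect B| = 1
|A| = 5, |B| = 3
Dice = 2*1 / (5+3)
= 2 / 8 = 1/4

1/4


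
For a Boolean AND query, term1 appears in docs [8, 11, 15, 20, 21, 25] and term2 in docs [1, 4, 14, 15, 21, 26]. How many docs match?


Boolean AND: find intersection of posting lists
term1 docs: [8, 11, 15, 20, 21, 25]
term2 docs: [1, 4, 14, 15, 21, 26]
Intersection: [15, 21]
|intersection| = 2

2


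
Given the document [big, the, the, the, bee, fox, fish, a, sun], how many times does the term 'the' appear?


Document has 9 words
Scanning for 'the':
Found at positions: [1, 2, 3]
Count = 3

3


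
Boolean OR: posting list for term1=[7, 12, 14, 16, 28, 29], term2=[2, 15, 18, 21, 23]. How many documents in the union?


Boolean OR: find union of posting lists
term1 docs: [7, 12, 14, 16, 28, 29]
term2 docs: [2, 15, 18, 21, 23]
Union: [2, 7, 12, 14, 15, 16, 18, 21, 23, 28, 29]
|union| = 11

11


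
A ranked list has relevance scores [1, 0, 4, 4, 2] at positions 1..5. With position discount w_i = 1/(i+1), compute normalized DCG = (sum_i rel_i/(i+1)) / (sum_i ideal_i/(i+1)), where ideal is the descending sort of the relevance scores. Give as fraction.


Position discount weights w_i = 1/(i+1) for i=1..5:
Weights = [1/2, 1/3, 1/4, 1/5, 1/6]
Actual relevance: [1, 0, 4, 4, 2]
DCG = 1/2 + 0/3 + 4/4 + 4/5 + 2/6 = 79/30
Ideal relevance (sorted desc): [4, 4, 2, 1, 0]
Ideal DCG = 4/2 + 4/3 + 2/4 + 1/5 + 0/6 = 121/30
nDCG = DCG / ideal_DCG = 79/30 / 121/30 = 79/121

79/121


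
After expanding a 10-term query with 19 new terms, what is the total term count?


Original terms: 10
Expansion terms: 19
Total = 10 + 19 = 29

29


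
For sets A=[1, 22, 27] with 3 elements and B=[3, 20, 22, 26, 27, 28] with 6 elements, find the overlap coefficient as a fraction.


A intersect B = [22, 27]
|A intersect B| = 2
min(|A|, |B|) = min(3, 6) = 3
Overlap = 2 / 3 = 2/3

2/3


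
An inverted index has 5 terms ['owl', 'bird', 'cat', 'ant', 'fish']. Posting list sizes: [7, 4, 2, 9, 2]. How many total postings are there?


Summing posting list sizes:
'owl': 7 postings
'bird': 4 postings
'cat': 2 postings
'ant': 9 postings
'fish': 2 postings
Total = 7 + 4 + 2 + 9 + 2 = 24

24


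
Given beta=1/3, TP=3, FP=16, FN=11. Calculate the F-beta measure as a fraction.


P = TP/(TP+FP) = 3/19 = 3/19
R = TP/(TP+FN) = 3/14 = 3/14
beta^2 = 1/3^2 = 1/9
(1 + beta^2) = 10/9
Numerator = (1+beta^2)*P*R = 5/133
Denominator = beta^2*P + R = 1/57 + 3/14 = 185/798
F_beta = 6/37

6/37


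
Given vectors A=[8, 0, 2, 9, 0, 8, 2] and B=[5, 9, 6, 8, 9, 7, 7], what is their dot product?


Dot product = sum of element-wise products
A[0]*B[0] = 8*5 = 40
A[1]*B[1] = 0*9 = 0
A[2]*B[2] = 2*6 = 12
A[3]*B[3] = 9*8 = 72
A[4]*B[4] = 0*9 = 0
A[5]*B[5] = 8*7 = 56
A[6]*B[6] = 2*7 = 14
Sum = 40 + 0 + 12 + 72 + 0 + 56 + 14 = 194

194


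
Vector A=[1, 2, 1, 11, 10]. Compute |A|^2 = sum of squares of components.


|A|^2 = sum of squared components
A[0]^2 = 1^2 = 1
A[1]^2 = 2^2 = 4
A[2]^2 = 1^2 = 1
A[3]^2 = 11^2 = 121
A[4]^2 = 10^2 = 100
Sum = 1 + 4 + 1 + 121 + 100 = 227

227


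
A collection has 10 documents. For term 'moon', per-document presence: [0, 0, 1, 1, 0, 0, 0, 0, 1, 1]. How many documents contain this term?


Checking each document for 'moon':
Doc 1: absent
Doc 2: absent
Doc 3: present
Doc 4: present
Doc 5: absent
Doc 6: absent
Doc 7: absent
Doc 8: absent
Doc 9: present
Doc 10: present
df = sum of presences = 0 + 0 + 1 + 1 + 0 + 0 + 0 + 0 + 1 + 1 = 4

4


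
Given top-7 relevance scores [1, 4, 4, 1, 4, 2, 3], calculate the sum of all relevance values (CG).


Cumulative Gain = sum of relevance scores
Position 1: rel=1, running sum=1
Position 2: rel=4, running sum=5
Position 3: rel=4, running sum=9
Position 4: rel=1, running sum=10
Position 5: rel=4, running sum=14
Position 6: rel=2, running sum=16
Position 7: rel=3, running sum=19
CG = 19

19


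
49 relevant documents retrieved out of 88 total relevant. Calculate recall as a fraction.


Recall = retrieved_relevant / total_relevant
= 49 / 88
= 49 / (49 + 39)
= 49/88

49/88


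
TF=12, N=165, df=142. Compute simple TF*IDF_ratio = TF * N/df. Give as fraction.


TF * (N/df)
= 12 * (165/142)
= 12 * 165/142
= 990/71

990/71


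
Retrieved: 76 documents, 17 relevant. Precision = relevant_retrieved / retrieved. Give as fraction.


Precision = relevant_retrieved / total_retrieved
= 17 / 76
= 17 / (17 + 59)
= 17/76

17/76


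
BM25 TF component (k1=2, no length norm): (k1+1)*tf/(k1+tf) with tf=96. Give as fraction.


BM25 TF component = (k1+1)*tf / (k1+tf)
k1 = 2, tf = 96
Numerator = (2+1)*96 = 288
Denominator = 2 + 96 = 98
= 288/98 = 144/49

144/49


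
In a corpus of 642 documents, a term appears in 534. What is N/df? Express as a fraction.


IDF ratio = N / df
= 642 / 534
= 107/89

107/89


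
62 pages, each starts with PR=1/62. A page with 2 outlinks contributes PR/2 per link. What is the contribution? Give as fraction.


Initial PR = 1/62 = 1/62
Outlinks = 2
Contribution per link = PR / outlinks
= 1/62 / 2
= 1/124

1/124


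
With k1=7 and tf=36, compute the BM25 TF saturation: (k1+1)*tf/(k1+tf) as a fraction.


BM25 TF component = (k1+1)*tf / (k1+tf)
k1 = 7, tf = 36
Numerator = (7+1)*36 = 288
Denominator = 7 + 36 = 43
= 288/43 = 288/43

288/43


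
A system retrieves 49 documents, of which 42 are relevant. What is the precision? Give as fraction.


Precision = relevant_retrieved / total_retrieved
= 42 / 49
= 42 / (42 + 7)
= 6/7

6/7


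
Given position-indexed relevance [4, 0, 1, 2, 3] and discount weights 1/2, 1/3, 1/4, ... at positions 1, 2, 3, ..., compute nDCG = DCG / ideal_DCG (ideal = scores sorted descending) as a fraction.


Position discount weights w_i = 1/(i+1) for i=1..5:
Weights = [1/2, 1/3, 1/4, 1/5, 1/6]
Actual relevance: [4, 0, 1, 2, 3]
DCG = 4/2 + 0/3 + 1/4 + 2/5 + 3/6 = 63/20
Ideal relevance (sorted desc): [4, 3, 2, 1, 0]
Ideal DCG = 4/2 + 3/3 + 2/4 + 1/5 + 0/6 = 37/10
nDCG = DCG / ideal_DCG = 63/20 / 37/10 = 63/74

63/74


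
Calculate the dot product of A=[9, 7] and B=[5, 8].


Dot product = sum of element-wise products
A[0]*B[0] = 9*5 = 45
A[1]*B[1] = 7*8 = 56
Sum = 45 + 56 = 101

101


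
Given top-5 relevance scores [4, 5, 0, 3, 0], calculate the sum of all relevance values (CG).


Cumulative Gain = sum of relevance scores
Position 1: rel=4, running sum=4
Position 2: rel=5, running sum=9
Position 3: rel=0, running sum=9
Position 4: rel=3, running sum=12
Position 5: rel=0, running sum=12
CG = 12

12


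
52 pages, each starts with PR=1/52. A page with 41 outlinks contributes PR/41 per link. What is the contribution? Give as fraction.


Initial PR = 1/52 = 1/52
Outlinks = 41
Contribution per link = PR / outlinks
= 1/52 / 41
= 1/2132

1/2132


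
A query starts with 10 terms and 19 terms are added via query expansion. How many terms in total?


Original terms: 10
Expansion terms: 19
Total = 10 + 19 = 29

29


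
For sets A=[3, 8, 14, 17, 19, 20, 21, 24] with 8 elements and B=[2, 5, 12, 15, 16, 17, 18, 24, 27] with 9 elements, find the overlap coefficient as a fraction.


A intersect B = [17, 24]
|A intersect B| = 2
min(|A|, |B|) = min(8, 9) = 8
Overlap = 2 / 8 = 1/4

1/4


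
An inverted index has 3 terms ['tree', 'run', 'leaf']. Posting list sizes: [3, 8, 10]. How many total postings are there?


Summing posting list sizes:
'tree': 3 postings
'run': 8 postings
'leaf': 10 postings
Total = 3 + 8 + 10 = 21

21


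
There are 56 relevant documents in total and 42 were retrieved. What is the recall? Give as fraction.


Recall = retrieved_relevant / total_relevant
= 42 / 56
= 42 / (42 + 14)
= 3/4

3/4


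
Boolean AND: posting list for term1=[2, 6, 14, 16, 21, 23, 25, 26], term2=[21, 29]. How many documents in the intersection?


Boolean AND: find intersection of posting lists
term1 docs: [2, 6, 14, 16, 21, 23, 25, 26]
term2 docs: [21, 29]
Intersection: [21]
|intersection| = 1

1


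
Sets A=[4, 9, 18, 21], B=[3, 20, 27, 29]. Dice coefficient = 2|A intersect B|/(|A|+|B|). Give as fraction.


A intersect B = []
|A intersect B| = 0
|A| = 4, |B| = 4
Dice = 2*0 / (4+4)
= 0 / 8 = 0

0


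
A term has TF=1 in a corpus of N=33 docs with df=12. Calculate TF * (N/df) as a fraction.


TF * (N/df)
= 1 * (33/12)
= 1 * 11/4
= 11/4

11/4


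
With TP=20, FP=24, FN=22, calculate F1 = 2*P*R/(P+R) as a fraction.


F1 = 2 * P * R / (P + R)
P = TP/(TP+FP) = 20/44 = 5/11
R = TP/(TP+FN) = 20/42 = 10/21
2 * P * R = 2 * 5/11 * 10/21 = 100/231
P + R = 5/11 + 10/21 = 215/231
F1 = 100/231 / 215/231 = 20/43

20/43


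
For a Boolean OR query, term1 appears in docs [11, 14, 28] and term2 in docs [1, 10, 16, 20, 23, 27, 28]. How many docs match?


Boolean OR: find union of posting lists
term1 docs: [11, 14, 28]
term2 docs: [1, 10, 16, 20, 23, 27, 28]
Union: [1, 10, 11, 14, 16, 20, 23, 27, 28]
|union| = 9

9


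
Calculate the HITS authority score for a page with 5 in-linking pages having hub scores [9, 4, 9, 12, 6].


Authority = sum of hub scores of in-linkers
In-link 1: hub score = 9
In-link 2: hub score = 4
In-link 3: hub score = 9
In-link 4: hub score = 12
In-link 5: hub score = 6
Authority = 9 + 4 + 9 + 12 + 6 = 40

40


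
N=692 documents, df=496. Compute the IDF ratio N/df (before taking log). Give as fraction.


IDF ratio = N / df
= 692 / 496
= 173/124

173/124


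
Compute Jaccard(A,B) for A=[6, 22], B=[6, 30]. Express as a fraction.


A intersect B = [6]
|A intersect B| = 1
A union B = [6, 22, 30]
|A union B| = 3
Jaccard = 1/3 = 1/3

1/3


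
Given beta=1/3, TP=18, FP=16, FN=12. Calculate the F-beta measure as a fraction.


P = TP/(TP+FP) = 18/34 = 9/17
R = TP/(TP+FN) = 18/30 = 3/5
beta^2 = 1/3^2 = 1/9
(1 + beta^2) = 10/9
Numerator = (1+beta^2)*P*R = 6/17
Denominator = beta^2*P + R = 1/17 + 3/5 = 56/85
F_beta = 15/28

15/28


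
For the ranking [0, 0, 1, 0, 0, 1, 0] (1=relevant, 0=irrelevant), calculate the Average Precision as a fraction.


Computing P@k for each relevant position:
Position 1: not relevant
Position 2: not relevant
Position 3: relevant, P@3 = 1/3 = 1/3
Position 4: not relevant
Position 5: not relevant
Position 6: relevant, P@6 = 2/6 = 1/3
Position 7: not relevant
Sum of P@k = 1/3 + 1/3 = 2/3
AP = 2/3 / 2 = 1/3

1/3


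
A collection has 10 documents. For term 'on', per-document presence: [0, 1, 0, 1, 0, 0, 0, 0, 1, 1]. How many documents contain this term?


Checking each document for 'on':
Doc 1: absent
Doc 2: present
Doc 3: absent
Doc 4: present
Doc 5: absent
Doc 6: absent
Doc 7: absent
Doc 8: absent
Doc 9: present
Doc 10: present
df = sum of presences = 0 + 1 + 0 + 1 + 0 + 0 + 0 + 0 + 1 + 1 = 4

4


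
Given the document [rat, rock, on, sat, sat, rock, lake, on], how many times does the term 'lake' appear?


Document has 8 words
Scanning for 'lake':
Found at positions: [6]
Count = 1

1


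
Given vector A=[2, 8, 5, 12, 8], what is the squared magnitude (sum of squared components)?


|A|^2 = sum of squared components
A[0]^2 = 2^2 = 4
A[1]^2 = 8^2 = 64
A[2]^2 = 5^2 = 25
A[3]^2 = 12^2 = 144
A[4]^2 = 8^2 = 64
Sum = 4 + 64 + 25 + 144 + 64 = 301

301


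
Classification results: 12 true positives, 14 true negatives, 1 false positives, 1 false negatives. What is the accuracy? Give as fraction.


Accuracy = (TP + TN) / (TP + TN + FP + FN)
TP + TN = 12 + 14 = 26
Total = 12 + 14 + 1 + 1 = 28
Accuracy = 26 / 28 = 13/14

13/14


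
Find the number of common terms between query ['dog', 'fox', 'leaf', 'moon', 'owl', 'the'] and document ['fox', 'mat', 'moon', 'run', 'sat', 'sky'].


Query terms: ['dog', 'fox', 'leaf', 'moon', 'owl', 'the']
Document terms: ['fox', 'mat', 'moon', 'run', 'sat', 'sky']
Common terms: ['fox', 'moon']
Overlap count = 2

2


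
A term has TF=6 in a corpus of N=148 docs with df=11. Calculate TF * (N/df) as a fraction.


TF * (N/df)
= 6 * (148/11)
= 6 * 148/11
= 888/11

888/11


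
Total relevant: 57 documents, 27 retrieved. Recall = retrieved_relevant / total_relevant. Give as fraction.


Recall = retrieved_relevant / total_relevant
= 27 / 57
= 27 / (27 + 30)
= 9/19

9/19


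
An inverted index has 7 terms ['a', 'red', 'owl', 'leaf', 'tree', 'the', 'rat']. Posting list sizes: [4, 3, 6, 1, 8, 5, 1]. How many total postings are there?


Summing posting list sizes:
'a': 4 postings
'red': 3 postings
'owl': 6 postings
'leaf': 1 postings
'tree': 8 postings
'the': 5 postings
'rat': 1 postings
Total = 4 + 3 + 6 + 1 + 8 + 5 + 1 = 28

28


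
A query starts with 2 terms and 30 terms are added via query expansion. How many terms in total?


Original terms: 2
Expansion terms: 30
Total = 2 + 30 = 32

32


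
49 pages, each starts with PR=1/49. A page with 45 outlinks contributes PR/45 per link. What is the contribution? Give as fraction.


Initial PR = 1/49 = 1/49
Outlinks = 45
Contribution per link = PR / outlinks
= 1/49 / 45
= 1/2205

1/2205


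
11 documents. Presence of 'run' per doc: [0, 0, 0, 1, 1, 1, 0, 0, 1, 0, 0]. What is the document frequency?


Checking each document for 'run':
Doc 1: absent
Doc 2: absent
Doc 3: absent
Doc 4: present
Doc 5: present
Doc 6: present
Doc 7: absent
Doc 8: absent
Doc 9: present
Doc 10: absent
Doc 11: absent
df = sum of presences = 0 + 0 + 0 + 1 + 1 + 1 + 0 + 0 + 1 + 0 + 0 = 4

4


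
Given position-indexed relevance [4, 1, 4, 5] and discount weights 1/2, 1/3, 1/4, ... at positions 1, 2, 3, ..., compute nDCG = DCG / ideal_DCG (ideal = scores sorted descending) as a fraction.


Position discount weights w_i = 1/(i+1) for i=1..4:
Weights = [1/2, 1/3, 1/4, 1/5]
Actual relevance: [4, 1, 4, 5]
DCG = 4/2 + 1/3 + 4/4 + 5/5 = 13/3
Ideal relevance (sorted desc): [5, 4, 4, 1]
Ideal DCG = 5/2 + 4/3 + 4/4 + 1/5 = 151/30
nDCG = DCG / ideal_DCG = 13/3 / 151/30 = 130/151

130/151


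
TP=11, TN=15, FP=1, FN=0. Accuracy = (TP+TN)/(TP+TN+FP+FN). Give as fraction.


Accuracy = (TP + TN) / (TP + TN + FP + FN)
TP + TN = 11 + 15 = 26
Total = 11 + 15 + 1 + 0 = 27
Accuracy = 26 / 27 = 26/27

26/27


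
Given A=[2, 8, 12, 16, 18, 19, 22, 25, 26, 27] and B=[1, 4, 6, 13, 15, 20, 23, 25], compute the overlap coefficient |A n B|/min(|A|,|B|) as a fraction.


A intersect B = [25]
|A intersect B| = 1
min(|A|, |B|) = min(10, 8) = 8
Overlap = 1 / 8 = 1/8

1/8


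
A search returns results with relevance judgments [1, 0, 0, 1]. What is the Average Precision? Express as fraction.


Computing P@k for each relevant position:
Position 1: relevant, P@1 = 1/1 = 1
Position 2: not relevant
Position 3: not relevant
Position 4: relevant, P@4 = 2/4 = 1/2
Sum of P@k = 1 + 1/2 = 3/2
AP = 3/2 / 2 = 3/4

3/4


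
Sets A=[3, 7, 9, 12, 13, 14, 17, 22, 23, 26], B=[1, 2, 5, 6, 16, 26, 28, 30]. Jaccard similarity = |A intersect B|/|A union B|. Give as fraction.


A intersect B = [26]
|A intersect B| = 1
A union B = [1, 2, 3, 5, 6, 7, 9, 12, 13, 14, 16, 17, 22, 23, 26, 28, 30]
|A union B| = 17
Jaccard = 1/17 = 1/17

1/17


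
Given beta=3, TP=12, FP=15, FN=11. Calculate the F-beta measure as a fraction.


P = TP/(TP+FP) = 12/27 = 4/9
R = TP/(TP+FN) = 12/23 = 12/23
beta^2 = 3^2 = 9
(1 + beta^2) = 10
Numerator = (1+beta^2)*P*R = 160/69
Denominator = beta^2*P + R = 4 + 12/23 = 104/23
F_beta = 20/39

20/39


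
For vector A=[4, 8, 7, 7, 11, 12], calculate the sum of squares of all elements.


|A|^2 = sum of squared components
A[0]^2 = 4^2 = 16
A[1]^2 = 8^2 = 64
A[2]^2 = 7^2 = 49
A[3]^2 = 7^2 = 49
A[4]^2 = 11^2 = 121
A[5]^2 = 12^2 = 144
Sum = 16 + 64 + 49 + 49 + 121 + 144 = 443

443


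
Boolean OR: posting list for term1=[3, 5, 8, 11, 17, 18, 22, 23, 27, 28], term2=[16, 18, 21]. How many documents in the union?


Boolean OR: find union of posting lists
term1 docs: [3, 5, 8, 11, 17, 18, 22, 23, 27, 28]
term2 docs: [16, 18, 21]
Union: [3, 5, 8, 11, 16, 17, 18, 21, 22, 23, 27, 28]
|union| = 12

12


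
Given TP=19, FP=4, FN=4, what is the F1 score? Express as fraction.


F1 = 2 * P * R / (P + R)
P = TP/(TP+FP) = 19/23 = 19/23
R = TP/(TP+FN) = 19/23 = 19/23
2 * P * R = 2 * 19/23 * 19/23 = 722/529
P + R = 19/23 + 19/23 = 38/23
F1 = 722/529 / 38/23 = 19/23

19/23


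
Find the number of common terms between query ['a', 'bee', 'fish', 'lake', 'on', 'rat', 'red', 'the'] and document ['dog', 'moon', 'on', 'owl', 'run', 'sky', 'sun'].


Query terms: ['a', 'bee', 'fish', 'lake', 'on', 'rat', 'red', 'the']
Document terms: ['dog', 'moon', 'on', 'owl', 'run', 'sky', 'sun']
Common terms: ['on']
Overlap count = 1

1


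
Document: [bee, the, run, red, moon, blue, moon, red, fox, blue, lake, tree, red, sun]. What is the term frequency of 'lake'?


Document has 14 words
Scanning for 'lake':
Found at positions: [10]
Count = 1

1


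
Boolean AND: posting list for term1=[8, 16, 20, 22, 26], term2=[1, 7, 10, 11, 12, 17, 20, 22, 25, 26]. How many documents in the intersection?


Boolean AND: find intersection of posting lists
term1 docs: [8, 16, 20, 22, 26]
term2 docs: [1, 7, 10, 11, 12, 17, 20, 22, 25, 26]
Intersection: [20, 22, 26]
|intersection| = 3

3


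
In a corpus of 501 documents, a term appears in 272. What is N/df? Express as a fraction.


IDF ratio = N / df
= 501 / 272
= 501/272

501/272


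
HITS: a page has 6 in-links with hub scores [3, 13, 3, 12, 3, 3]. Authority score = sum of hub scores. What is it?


Authority = sum of hub scores of in-linkers
In-link 1: hub score = 3
In-link 2: hub score = 13
In-link 3: hub score = 3
In-link 4: hub score = 12
In-link 5: hub score = 3
In-link 6: hub score = 3
Authority = 3 + 13 + 3 + 12 + 3 + 3 = 37

37


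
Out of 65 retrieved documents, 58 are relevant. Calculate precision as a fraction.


Precision = relevant_retrieved / total_retrieved
= 58 / 65
= 58 / (58 + 7)
= 58/65

58/65


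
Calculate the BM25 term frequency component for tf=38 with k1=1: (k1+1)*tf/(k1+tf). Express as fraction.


BM25 TF component = (k1+1)*tf / (k1+tf)
k1 = 1, tf = 38
Numerator = (1+1)*38 = 76
Denominator = 1 + 38 = 39
= 76/39 = 76/39

76/39


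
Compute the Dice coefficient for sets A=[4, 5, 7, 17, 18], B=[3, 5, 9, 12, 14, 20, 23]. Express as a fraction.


A intersect B = [5]
|A intersect B| = 1
|A| = 5, |B| = 7
Dice = 2*1 / (5+7)
= 2 / 12 = 1/6

1/6


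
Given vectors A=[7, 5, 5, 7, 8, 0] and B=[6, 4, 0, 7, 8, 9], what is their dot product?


Dot product = sum of element-wise products
A[0]*B[0] = 7*6 = 42
A[1]*B[1] = 5*4 = 20
A[2]*B[2] = 5*0 = 0
A[3]*B[3] = 7*7 = 49
A[4]*B[4] = 8*8 = 64
A[5]*B[5] = 0*9 = 0
Sum = 42 + 20 + 0 + 49 + 64 + 0 = 175

175


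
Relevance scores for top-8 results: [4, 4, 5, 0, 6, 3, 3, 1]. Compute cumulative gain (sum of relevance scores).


Cumulative Gain = sum of relevance scores
Position 1: rel=4, running sum=4
Position 2: rel=4, running sum=8
Position 3: rel=5, running sum=13
Position 4: rel=0, running sum=13
Position 5: rel=6, running sum=19
Position 6: rel=3, running sum=22
Position 7: rel=3, running sum=25
Position 8: rel=1, running sum=26
CG = 26

26


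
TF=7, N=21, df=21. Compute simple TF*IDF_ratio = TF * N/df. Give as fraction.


TF * (N/df)
= 7 * (21/21)
= 7 * 1
= 7

7


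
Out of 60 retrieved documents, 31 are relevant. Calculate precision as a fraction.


Precision = relevant_retrieved / total_retrieved
= 31 / 60
= 31 / (31 + 29)
= 31/60

31/60


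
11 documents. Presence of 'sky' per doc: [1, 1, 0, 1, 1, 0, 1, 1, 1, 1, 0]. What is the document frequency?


Checking each document for 'sky':
Doc 1: present
Doc 2: present
Doc 3: absent
Doc 4: present
Doc 5: present
Doc 6: absent
Doc 7: present
Doc 8: present
Doc 9: present
Doc 10: present
Doc 11: absent
df = sum of presences = 1 + 1 + 0 + 1 + 1 + 0 + 1 + 1 + 1 + 1 + 0 = 8

8


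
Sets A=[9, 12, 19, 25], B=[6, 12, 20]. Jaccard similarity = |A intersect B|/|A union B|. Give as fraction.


A intersect B = [12]
|A intersect B| = 1
A union B = [6, 9, 12, 19, 20, 25]
|A union B| = 6
Jaccard = 1/6 = 1/6

1/6


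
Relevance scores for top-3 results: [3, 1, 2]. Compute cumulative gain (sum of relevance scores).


Cumulative Gain = sum of relevance scores
Position 1: rel=3, running sum=3
Position 2: rel=1, running sum=4
Position 3: rel=2, running sum=6
CG = 6

6


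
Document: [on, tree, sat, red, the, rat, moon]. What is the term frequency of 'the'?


Document has 7 words
Scanning for 'the':
Found at positions: [4]
Count = 1

1


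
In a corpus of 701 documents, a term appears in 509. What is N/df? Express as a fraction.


IDF ratio = N / df
= 701 / 509
= 701/509

701/509


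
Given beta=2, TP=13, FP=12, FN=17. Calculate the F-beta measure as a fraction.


P = TP/(TP+FP) = 13/25 = 13/25
R = TP/(TP+FN) = 13/30 = 13/30
beta^2 = 2^2 = 4
(1 + beta^2) = 5
Numerator = (1+beta^2)*P*R = 169/150
Denominator = beta^2*P + R = 52/25 + 13/30 = 377/150
F_beta = 13/29

13/29


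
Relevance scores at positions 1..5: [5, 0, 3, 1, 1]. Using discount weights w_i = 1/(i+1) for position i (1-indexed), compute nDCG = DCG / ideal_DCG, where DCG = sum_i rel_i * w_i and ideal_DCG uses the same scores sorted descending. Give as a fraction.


Position discount weights w_i = 1/(i+1) for i=1..5:
Weights = [1/2, 1/3, 1/4, 1/5, 1/6]
Actual relevance: [5, 0, 3, 1, 1]
DCG = 5/2 + 0/3 + 3/4 + 1/5 + 1/6 = 217/60
Ideal relevance (sorted desc): [5, 3, 1, 1, 0]
Ideal DCG = 5/2 + 3/3 + 1/4 + 1/5 + 0/6 = 79/20
nDCG = DCG / ideal_DCG = 217/60 / 79/20 = 217/237

217/237


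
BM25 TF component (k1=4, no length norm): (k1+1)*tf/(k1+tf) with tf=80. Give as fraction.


BM25 TF component = (k1+1)*tf / (k1+tf)
k1 = 4, tf = 80
Numerator = (4+1)*80 = 400
Denominator = 4 + 80 = 84
= 400/84 = 100/21

100/21


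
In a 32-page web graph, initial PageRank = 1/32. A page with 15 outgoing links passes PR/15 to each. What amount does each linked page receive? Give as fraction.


Initial PR = 1/32 = 1/32
Outlinks = 15
Contribution per link = PR / outlinks
= 1/32 / 15
= 1/480

1/480


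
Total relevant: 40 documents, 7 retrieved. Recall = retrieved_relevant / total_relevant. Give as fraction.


Recall = retrieved_relevant / total_relevant
= 7 / 40
= 7 / (7 + 33)
= 7/40

7/40


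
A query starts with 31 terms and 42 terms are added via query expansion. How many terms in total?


Original terms: 31
Expansion terms: 42
Total = 31 + 42 = 73

73


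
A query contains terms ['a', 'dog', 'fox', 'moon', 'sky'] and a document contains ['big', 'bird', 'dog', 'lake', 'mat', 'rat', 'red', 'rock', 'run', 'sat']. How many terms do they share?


Query terms: ['a', 'dog', 'fox', 'moon', 'sky']
Document terms: ['big', 'bird', 'dog', 'lake', 'mat', 'rat', 'red', 'rock', 'run', 'sat']
Common terms: ['dog']
Overlap count = 1

1


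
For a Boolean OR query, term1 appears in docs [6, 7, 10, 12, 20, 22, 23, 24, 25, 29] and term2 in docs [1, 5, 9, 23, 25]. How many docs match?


Boolean OR: find union of posting lists
term1 docs: [6, 7, 10, 12, 20, 22, 23, 24, 25, 29]
term2 docs: [1, 5, 9, 23, 25]
Union: [1, 5, 6, 7, 9, 10, 12, 20, 22, 23, 24, 25, 29]
|union| = 13

13


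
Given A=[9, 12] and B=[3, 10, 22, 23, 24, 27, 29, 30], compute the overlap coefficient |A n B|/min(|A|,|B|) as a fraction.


A intersect B = []
|A intersect B| = 0
min(|A|, |B|) = min(2, 8) = 2
Overlap = 0 / 2 = 0

0


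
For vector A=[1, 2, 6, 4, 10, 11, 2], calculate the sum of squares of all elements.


|A|^2 = sum of squared components
A[0]^2 = 1^2 = 1
A[1]^2 = 2^2 = 4
A[2]^2 = 6^2 = 36
A[3]^2 = 4^2 = 16
A[4]^2 = 10^2 = 100
A[5]^2 = 11^2 = 121
A[6]^2 = 2^2 = 4
Sum = 1 + 4 + 36 + 16 + 100 + 121 + 4 = 282

282


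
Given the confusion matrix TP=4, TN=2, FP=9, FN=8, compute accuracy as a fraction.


Accuracy = (TP + TN) / (TP + TN + FP + FN)
TP + TN = 4 + 2 = 6
Total = 4 + 2 + 9 + 8 = 23
Accuracy = 6 / 23 = 6/23

6/23


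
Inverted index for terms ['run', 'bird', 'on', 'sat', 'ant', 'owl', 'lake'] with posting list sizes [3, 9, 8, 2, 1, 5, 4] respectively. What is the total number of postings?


Summing posting list sizes:
'run': 3 postings
'bird': 9 postings
'on': 8 postings
'sat': 2 postings
'ant': 1 postings
'owl': 5 postings
'lake': 4 postings
Total = 3 + 9 + 8 + 2 + 1 + 5 + 4 = 32

32


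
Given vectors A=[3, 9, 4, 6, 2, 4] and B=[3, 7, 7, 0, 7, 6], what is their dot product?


Dot product = sum of element-wise products
A[0]*B[0] = 3*3 = 9
A[1]*B[1] = 9*7 = 63
A[2]*B[2] = 4*7 = 28
A[3]*B[3] = 6*0 = 0
A[4]*B[4] = 2*7 = 14
A[5]*B[5] = 4*6 = 24
Sum = 9 + 63 + 28 + 0 + 14 + 24 = 138

138


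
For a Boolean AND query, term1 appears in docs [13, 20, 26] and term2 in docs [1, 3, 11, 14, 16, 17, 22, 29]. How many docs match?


Boolean AND: find intersection of posting lists
term1 docs: [13, 20, 26]
term2 docs: [1, 3, 11, 14, 16, 17, 22, 29]
Intersection: []
|intersection| = 0

0


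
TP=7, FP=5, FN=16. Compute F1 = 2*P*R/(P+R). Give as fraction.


F1 = 2 * P * R / (P + R)
P = TP/(TP+FP) = 7/12 = 7/12
R = TP/(TP+FN) = 7/23 = 7/23
2 * P * R = 2 * 7/12 * 7/23 = 49/138
P + R = 7/12 + 7/23 = 245/276
F1 = 49/138 / 245/276 = 2/5

2/5


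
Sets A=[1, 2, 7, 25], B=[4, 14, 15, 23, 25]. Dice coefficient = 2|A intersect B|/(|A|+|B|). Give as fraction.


A intersect B = [25]
|A intersect B| = 1
|A| = 4, |B| = 5
Dice = 2*1 / (4+5)
= 2 / 9 = 2/9

2/9


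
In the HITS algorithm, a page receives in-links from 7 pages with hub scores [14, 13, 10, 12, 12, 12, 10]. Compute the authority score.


Authority = sum of hub scores of in-linkers
In-link 1: hub score = 14
In-link 2: hub score = 13
In-link 3: hub score = 10
In-link 4: hub score = 12
In-link 5: hub score = 12
In-link 6: hub score = 12
In-link 7: hub score = 10
Authority = 14 + 13 + 10 + 12 + 12 + 12 + 10 = 83

83


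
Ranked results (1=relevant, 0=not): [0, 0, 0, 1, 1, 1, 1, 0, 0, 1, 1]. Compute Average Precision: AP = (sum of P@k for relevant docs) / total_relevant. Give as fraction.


Computing P@k for each relevant position:
Position 1: not relevant
Position 2: not relevant
Position 3: not relevant
Position 4: relevant, P@4 = 1/4 = 1/4
Position 5: relevant, P@5 = 2/5 = 2/5
Position 6: relevant, P@6 = 3/6 = 1/2
Position 7: relevant, P@7 = 4/7 = 4/7
Position 8: not relevant
Position 9: not relevant
Position 10: relevant, P@10 = 5/10 = 1/2
Position 11: relevant, P@11 = 6/11 = 6/11
Sum of P@k = 1/4 + 2/5 + 1/2 + 4/7 + 1/2 + 6/11 = 4261/1540
AP = 4261/1540 / 6 = 4261/9240

4261/9240


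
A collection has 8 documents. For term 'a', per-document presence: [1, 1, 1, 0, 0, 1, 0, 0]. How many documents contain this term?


Checking each document for 'a':
Doc 1: present
Doc 2: present
Doc 3: present
Doc 4: absent
Doc 5: absent
Doc 6: present
Doc 7: absent
Doc 8: absent
df = sum of presences = 1 + 1 + 1 + 0 + 0 + 1 + 0 + 0 = 4

4


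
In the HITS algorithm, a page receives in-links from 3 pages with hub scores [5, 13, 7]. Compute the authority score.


Authority = sum of hub scores of in-linkers
In-link 1: hub score = 5
In-link 2: hub score = 13
In-link 3: hub score = 7
Authority = 5 + 13 + 7 = 25

25


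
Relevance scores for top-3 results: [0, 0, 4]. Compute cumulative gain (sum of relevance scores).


Cumulative Gain = sum of relevance scores
Position 1: rel=0, running sum=0
Position 2: rel=0, running sum=0
Position 3: rel=4, running sum=4
CG = 4

4


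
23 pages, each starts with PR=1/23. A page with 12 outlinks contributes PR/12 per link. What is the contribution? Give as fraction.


Initial PR = 1/23 = 1/23
Outlinks = 12
Contribution per link = PR / outlinks
= 1/23 / 12
= 1/276

1/276


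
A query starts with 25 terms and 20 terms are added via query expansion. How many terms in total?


Original terms: 25
Expansion terms: 20
Total = 25 + 20 = 45

45


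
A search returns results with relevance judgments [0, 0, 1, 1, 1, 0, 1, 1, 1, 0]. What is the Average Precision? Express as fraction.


Computing P@k for each relevant position:
Position 1: not relevant
Position 2: not relevant
Position 3: relevant, P@3 = 1/3 = 1/3
Position 4: relevant, P@4 = 2/4 = 1/2
Position 5: relevant, P@5 = 3/5 = 3/5
Position 6: not relevant
Position 7: relevant, P@7 = 4/7 = 4/7
Position 8: relevant, P@8 = 5/8 = 5/8
Position 9: relevant, P@9 = 6/9 = 2/3
Position 10: not relevant
Sum of P@k = 1/3 + 1/2 + 3/5 + 4/7 + 5/8 + 2/3 = 923/280
AP = 923/280 / 6 = 923/1680

923/1680


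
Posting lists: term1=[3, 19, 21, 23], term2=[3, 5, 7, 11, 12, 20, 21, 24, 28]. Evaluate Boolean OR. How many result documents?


Boolean OR: find union of posting lists
term1 docs: [3, 19, 21, 23]
term2 docs: [3, 5, 7, 11, 12, 20, 21, 24, 28]
Union: [3, 5, 7, 11, 12, 19, 20, 21, 23, 24, 28]
|union| = 11

11


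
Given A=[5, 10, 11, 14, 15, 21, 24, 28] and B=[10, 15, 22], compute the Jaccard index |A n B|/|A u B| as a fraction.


A intersect B = [10, 15]
|A intersect B| = 2
A union B = [5, 10, 11, 14, 15, 21, 22, 24, 28]
|A union B| = 9
Jaccard = 2/9 = 2/9

2/9


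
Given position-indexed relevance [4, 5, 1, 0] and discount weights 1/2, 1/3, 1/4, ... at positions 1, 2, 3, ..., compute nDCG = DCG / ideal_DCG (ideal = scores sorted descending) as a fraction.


Position discount weights w_i = 1/(i+1) for i=1..4:
Weights = [1/2, 1/3, 1/4, 1/5]
Actual relevance: [4, 5, 1, 0]
DCG = 4/2 + 5/3 + 1/4 + 0/5 = 47/12
Ideal relevance (sorted desc): [5, 4, 1, 0]
Ideal DCG = 5/2 + 4/3 + 1/4 + 0/5 = 49/12
nDCG = DCG / ideal_DCG = 47/12 / 49/12 = 47/49

47/49
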